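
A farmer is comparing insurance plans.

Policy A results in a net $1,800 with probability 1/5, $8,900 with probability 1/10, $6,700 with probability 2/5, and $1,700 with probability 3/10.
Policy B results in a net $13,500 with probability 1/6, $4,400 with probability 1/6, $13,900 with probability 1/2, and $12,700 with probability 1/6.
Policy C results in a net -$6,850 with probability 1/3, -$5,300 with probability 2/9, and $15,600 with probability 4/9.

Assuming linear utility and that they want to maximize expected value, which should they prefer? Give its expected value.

Policy B ($12,050)

Policy A = 1/5 × 1800 + 1/10 × 8900 + 2/5 × 6700 + 3/10 × 1700 = 360 + 890 + 2680 + 510 = 4440
Policy B = 1/6 × 13500 + 1/6 × 4400 + 1/2 × 13900 + 1/6 × 12700 = 2250 + 733.3333 + 6950 + 2116.6667 = 12050
Policy C = 1/3 × (-6850) + 2/9 × (-5300) + 4/9 × 15600 = -2283.3333 − 1177.7778 + 6933.3333 = 3472.2222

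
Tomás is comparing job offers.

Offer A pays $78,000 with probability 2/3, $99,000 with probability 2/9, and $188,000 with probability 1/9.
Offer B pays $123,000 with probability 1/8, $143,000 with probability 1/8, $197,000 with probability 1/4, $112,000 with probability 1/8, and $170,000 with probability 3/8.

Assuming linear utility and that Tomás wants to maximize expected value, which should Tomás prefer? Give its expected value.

Offer A = 2/3 × 78000 + 2/9 × 99000 + 1/9 × 188000 = 52000 + 22000 + 20888.8889 = 94888.8889
Offer B = 1/8 × 123000 + 1/8 × 143000 + 1/4 × 197000 + 1/8 × 112000 + 3/8 × 170000 = 15375 + 17875 + 49250 + 14000 + 63750 = 160250

Offer B ($160,250)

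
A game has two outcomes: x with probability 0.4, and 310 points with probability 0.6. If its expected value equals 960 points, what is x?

0.4·x + 0.6·310 = 960
0.4·x = 960 − 186 = 774
x = 774 / 0.4 = 1935

x = 1,935 points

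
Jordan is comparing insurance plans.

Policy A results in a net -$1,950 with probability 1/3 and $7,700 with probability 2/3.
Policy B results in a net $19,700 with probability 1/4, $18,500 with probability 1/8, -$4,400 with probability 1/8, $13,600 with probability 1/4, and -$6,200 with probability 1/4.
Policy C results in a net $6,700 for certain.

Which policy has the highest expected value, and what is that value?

Policy A = 1/3 × (-1950) + 2/3 × 7700 = -650 + 5133.3333 = 4483.3333
Policy B = 1/4 × 19700 + 1/8 × 18500 + 1/8 × (-4400) + 1/4 × 13600 + 1/4 × (-6200) = 4925 + 2312.5 − 550 + 3400 − 1550 = 8537.5
Policy C: 6700 (certain)

Policy B ($8,537.50)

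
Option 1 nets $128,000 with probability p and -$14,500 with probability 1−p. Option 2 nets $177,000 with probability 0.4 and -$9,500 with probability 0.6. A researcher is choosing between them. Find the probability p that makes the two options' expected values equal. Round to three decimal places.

p = 0.559

EV(Option 2) = 0.4 × 177000 + 0.6 × (-9500) = 70800 − 5700 = 65100
p·128000 + (1−p)·(-14500) = 65100
142500p − 14500 = 65100
p = (65100 + 14500) / 142500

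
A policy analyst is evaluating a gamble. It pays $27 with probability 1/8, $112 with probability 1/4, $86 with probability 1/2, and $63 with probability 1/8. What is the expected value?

$82.25

EV = 1/8 × 27 + 1/4 × 112 + 1/2 × 86 + 1/8 × 63 = 3.375 + 28 + 43 + 7.875 = 82.25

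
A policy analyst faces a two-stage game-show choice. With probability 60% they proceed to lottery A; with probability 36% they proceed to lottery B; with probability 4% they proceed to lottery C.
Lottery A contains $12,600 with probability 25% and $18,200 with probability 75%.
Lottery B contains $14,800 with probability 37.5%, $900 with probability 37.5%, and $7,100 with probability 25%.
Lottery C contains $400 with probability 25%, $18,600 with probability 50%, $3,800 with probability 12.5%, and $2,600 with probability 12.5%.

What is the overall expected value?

EV(A) = 0.25 × 12600 + 0.75 × 18200 = 3150 + 13650 = 16800
EV(B) = 0.375 × 14800 + 0.375 × 900 + 0.25 × 7100 = 5550 + 337.5 + 1775 = 7662.5
EV(C) = 0.25 × 400 + 0.5 × 18600 + 0.125 × 3800 + 0.125 × 2600 = 100 + 9300 + 475 + 325 = 10200
Overall = 0.6 × 16800 + 0.36 × 7662.5 + 0.04 × 10200 = 10080 + 2758.5 + 408 = 13246.5

$13,246.50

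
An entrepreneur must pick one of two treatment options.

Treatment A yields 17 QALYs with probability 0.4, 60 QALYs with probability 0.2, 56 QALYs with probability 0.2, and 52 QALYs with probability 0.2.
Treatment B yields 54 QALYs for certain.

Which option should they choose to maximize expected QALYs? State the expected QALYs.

Treatment A = 0.4 × 17 + 0.2 × 60 + 0.2 × 56 + 0.2 × 52 = 6.8 + 12 + 11.2 + 10.4 = 40.4
Treatment B: 54 (certain)

Treatment B (54 QALYs)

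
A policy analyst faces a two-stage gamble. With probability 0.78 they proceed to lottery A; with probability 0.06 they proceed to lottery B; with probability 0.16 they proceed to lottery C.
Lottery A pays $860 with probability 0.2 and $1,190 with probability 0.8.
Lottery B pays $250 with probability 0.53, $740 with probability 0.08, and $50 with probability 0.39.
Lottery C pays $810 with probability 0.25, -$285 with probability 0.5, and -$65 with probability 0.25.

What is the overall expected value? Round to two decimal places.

$896.39

EV(A) = 0.2 × 860 + 0.8 × 1190 = 172 + 952 = 1124
EV(B) = 0.53 × 250 + 0.08 × 740 + 0.39 × 50 = 132.5 + 59.2 + 19.5 = 211.2
EV(C) = 0.25 × 810 + 0.5 × (-285) + 0.25 × (-65) = 202.5 − 142.5 − 16.25 = 43.75
Overall = 0.78 × 1124 + 0.06 × 211.2 + 0.16 × 43.75 = 876.72 + 12.672 + 7 = 896.392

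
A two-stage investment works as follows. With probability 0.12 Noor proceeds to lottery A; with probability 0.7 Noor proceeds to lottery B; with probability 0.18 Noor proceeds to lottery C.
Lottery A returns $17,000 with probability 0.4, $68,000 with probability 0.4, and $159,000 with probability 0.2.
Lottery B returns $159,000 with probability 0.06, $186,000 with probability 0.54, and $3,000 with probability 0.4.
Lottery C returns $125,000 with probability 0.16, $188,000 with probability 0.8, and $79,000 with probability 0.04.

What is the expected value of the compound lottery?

$116,962.80

EV(A) = 0.4 × 17000 + 0.4 × 68000 + 0.2 × 159000 = 6800 + 27200 + 31800 = 65800
EV(B) = 0.06 × 159000 + 0.54 × 186000 + 0.4 × 3000 = 9540 + 100440 + 1200 = 111180
EV(C) = 0.16 × 125000 + 0.8 × 188000 + 0.04 × 79000 = 20000 + 150400 + 3160 = 173560
Overall = 0.12 × 65800 + 0.7 × 111180 + 0.18 × 173560 = 7896 + 77826 + 31240.8 = 116962.8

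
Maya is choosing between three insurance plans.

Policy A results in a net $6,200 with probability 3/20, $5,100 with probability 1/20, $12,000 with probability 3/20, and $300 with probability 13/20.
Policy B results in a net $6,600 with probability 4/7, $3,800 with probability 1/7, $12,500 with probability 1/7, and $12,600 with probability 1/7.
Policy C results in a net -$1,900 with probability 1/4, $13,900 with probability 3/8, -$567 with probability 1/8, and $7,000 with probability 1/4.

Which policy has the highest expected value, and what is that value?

Policy A = 3/20 × 6200 + 1/20 × 5100 + 3/20 × 12000 + 13/20 × 300 = 930 + 255 + 1800 + 195 = 3180
Policy B = 4/7 × 6600 + 1/7 × 3800 + 1/7 × 12500 + 1/7 × 12600 = 3771.4286 + 542.8571 + 1785.7143 + 1800 = 7900
Policy C = 1/4 × (-1900) + 3/8 × 13900 + 1/8 × (-567) + 1/4 × 7000 = -475 + 5212.5 − 70.875 + 1750 = 6416.625

Policy B ($7,900)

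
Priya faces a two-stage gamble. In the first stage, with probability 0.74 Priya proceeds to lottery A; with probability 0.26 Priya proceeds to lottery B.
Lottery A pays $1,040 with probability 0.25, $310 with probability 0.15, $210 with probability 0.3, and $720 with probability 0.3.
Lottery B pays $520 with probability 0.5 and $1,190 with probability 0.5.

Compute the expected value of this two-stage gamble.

EV(A) = 0.25 × 1040 + 0.15 × 310 + 0.3 × 210 + 0.3 × 720 = 260 + 46.5 + 63 + 216 = 585.5
EV(B) = 0.5 × 520 + 0.5 × 1190 = 260 + 595 = 855
Overall = 0.74 × 585.5 + 0.26 × 855 = 433.27 + 222.3 = 655.57

$655.57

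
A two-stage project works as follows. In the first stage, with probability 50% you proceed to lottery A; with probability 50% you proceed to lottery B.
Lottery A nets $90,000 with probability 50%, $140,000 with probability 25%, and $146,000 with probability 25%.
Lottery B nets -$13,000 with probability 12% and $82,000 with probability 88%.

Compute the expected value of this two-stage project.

EV(A) = 0.5 × 90000 + 0.25 × 140000 + 0.25 × 146000 = 45000 + 35000 + 36500 = 116500
EV(B) = 0.12 × (-13000) + 0.88 × 82000 = -1560 + 72160 = 70600
Overall = 0.5 × 116500 + 0.5 × 70600 = 58250 + 35300 = 93550

$93,550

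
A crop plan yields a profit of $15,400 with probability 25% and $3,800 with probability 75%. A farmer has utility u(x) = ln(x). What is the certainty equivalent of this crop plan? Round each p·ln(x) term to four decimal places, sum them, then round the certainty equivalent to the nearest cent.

E[u] = 0.25·ln(15400) + 0.75·ln(3800) = 2.4105 + 6.1821 = 8.5926
CE = e^8.5926 ≈ 5391.61

$5,391.61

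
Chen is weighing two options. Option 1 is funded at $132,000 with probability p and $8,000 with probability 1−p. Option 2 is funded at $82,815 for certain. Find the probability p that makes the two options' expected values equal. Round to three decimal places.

p·132000 + (1−p)·8000 = 82815
124000p + 8000 = 82815
p = (82815 − 8000) / 124000

p = 0.603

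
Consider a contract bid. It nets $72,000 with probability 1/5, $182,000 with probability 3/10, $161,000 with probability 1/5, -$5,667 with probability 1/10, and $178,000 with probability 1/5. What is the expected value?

$136,233.30

EV = 1/5 × 72000 + 3/10 × 182000 + 1/5 × 161000 + 1/10 × (-5667) + 1/5 × 178000 = 14400 + 54600 + 32200 − 566.7 + 35600 = 136233.3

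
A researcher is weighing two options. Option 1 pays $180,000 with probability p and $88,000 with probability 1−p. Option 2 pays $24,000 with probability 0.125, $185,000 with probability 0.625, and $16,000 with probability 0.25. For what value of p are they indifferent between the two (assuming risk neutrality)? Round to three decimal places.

EV(Option 2) = 0.125 × 24000 + 0.625 × 185000 + 0.25 × 16000 = 3000 + 115625 + 4000 = 122625
p·180000 + (1−p)·88000 = 122625
92000p + 88000 = 122625
p = (122625 − 88000) / 92000

p = 0.376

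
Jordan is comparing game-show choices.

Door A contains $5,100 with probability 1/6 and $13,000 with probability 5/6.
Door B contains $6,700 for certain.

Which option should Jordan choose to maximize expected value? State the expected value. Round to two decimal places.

Door A ($11,683.33)

Door A = 1/6 × 5100 + 5/6 × 13000 = 850 + 10833.3333 = 11683.3333
Door B: 6700 (certain)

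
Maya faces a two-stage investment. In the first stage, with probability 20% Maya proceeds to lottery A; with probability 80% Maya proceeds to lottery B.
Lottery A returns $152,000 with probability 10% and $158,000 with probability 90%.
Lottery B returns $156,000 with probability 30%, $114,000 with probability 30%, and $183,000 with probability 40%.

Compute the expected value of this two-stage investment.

$154,840

EV(A) = 0.1 × 152000 + 0.9 × 158000 = 15200 + 142200 = 157400
EV(B) = 0.3 × 156000 + 0.3 × 114000 + 0.4 × 183000 = 46800 + 34200 + 73200 = 154200
Overall = 0.2 × 157400 + 0.8 × 154200 = 31480 + 123360 = 154840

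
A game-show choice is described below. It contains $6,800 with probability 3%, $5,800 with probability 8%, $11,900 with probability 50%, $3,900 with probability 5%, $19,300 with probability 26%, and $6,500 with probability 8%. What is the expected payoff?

EV = 0.03 × 6800 + 0.08 × 5800 + 0.5 × 11900 + 0.05 × 3900 + 0.26 × 19300 + 0.08 × 6500 = 204 + 464 + 5950 + 195 + 5018 + 520 = 12351

$12,351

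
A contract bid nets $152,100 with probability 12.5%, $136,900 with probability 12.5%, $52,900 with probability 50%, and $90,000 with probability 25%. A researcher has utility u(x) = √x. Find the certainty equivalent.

$81,225

E[u] = 0.125·√152100 + 0.125·√136900 + 0.5·√52900 + 0.25·√90000 = 0.125·390 + 0.125·370 + 0.5·230 + 0.25·300 = 285
CE = (285)² = 81225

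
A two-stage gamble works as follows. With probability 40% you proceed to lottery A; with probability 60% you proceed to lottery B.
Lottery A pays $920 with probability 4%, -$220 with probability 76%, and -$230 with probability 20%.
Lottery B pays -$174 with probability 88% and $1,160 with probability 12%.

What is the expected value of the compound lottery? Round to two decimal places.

EV(A) = 0.04 × 920 + 0.76 × (-220) + 0.2 × (-230) = 36.8 − 167.2 − 46 = -176.4
EV(B) = 0.88 × (-174) + 0.12 × 1160 = -153.12 + 139.2 = -13.92
Overall = 0.4 × (-176.4) + 0.6 × (-13.92) = -70.56 − 8.352 = -78.912

-$78.91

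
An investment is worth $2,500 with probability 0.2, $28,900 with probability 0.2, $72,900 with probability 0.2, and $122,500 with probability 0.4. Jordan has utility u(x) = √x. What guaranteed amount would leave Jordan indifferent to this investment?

$56,644

E[u] = 0.2·√2500 + 0.2·√28900 + 0.2·√72900 + 0.4·√122500 = 0.2·50 + 0.2·170 + 0.2·270 + 0.4·350 = 238
CE = (238)² = 56644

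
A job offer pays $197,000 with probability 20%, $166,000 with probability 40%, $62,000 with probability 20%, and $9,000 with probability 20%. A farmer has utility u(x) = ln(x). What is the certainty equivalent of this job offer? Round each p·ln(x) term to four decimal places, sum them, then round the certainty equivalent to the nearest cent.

$78,755.23

E[u] = 0.2·ln(197000) + 0.4·ln(166000) + 0.2·ln(62000) + 0.2·ln(9000) = 2.4382 + 4.8079 + 2.2070 + 1.8210 = 11.2741
CE = e^11.2741 ≈ 78755.23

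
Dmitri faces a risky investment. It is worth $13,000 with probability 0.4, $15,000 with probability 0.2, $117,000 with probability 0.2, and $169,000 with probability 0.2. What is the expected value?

$65,400

EV = 0.4 × 13000 + 0.2 × 15000 + 0.2 × 117000 + 0.2 × 169000 = 5200 + 3000 + 23400 + 33800 = 65400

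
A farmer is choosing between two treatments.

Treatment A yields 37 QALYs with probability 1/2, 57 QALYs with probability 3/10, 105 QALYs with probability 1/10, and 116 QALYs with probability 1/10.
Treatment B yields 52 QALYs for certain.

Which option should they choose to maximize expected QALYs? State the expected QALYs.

Treatment A = 1/2 × 37 + 3/10 × 57 + 1/10 × 105 + 1/10 × 116 = 18.5 + 17.1 + 10.5 + 11.6 = 57.7
Treatment B: 52 (certain)

Treatment A (57.7 QALYs)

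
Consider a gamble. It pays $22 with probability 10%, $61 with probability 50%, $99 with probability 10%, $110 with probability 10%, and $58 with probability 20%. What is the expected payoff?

EV = 0.1 × 22 + 0.5 × 61 + 0.1 × 99 + 0.1 × 110 + 0.2 × 58 = 2.2 + 30.5 + 9.9 + 11 + 11.6 = 65.2

$65.20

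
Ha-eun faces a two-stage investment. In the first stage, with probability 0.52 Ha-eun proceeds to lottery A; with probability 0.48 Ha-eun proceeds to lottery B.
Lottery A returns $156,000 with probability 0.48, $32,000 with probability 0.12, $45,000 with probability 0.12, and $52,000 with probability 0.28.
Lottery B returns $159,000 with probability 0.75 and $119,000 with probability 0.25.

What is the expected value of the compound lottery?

EV(A) = 0.48 × 156000 + 0.12 × 32000 + 0.12 × 45000 + 0.28 × 52000 = 74880 + 3840 + 5400 + 14560 = 98680
EV(B) = 0.75 × 159000 + 0.25 × 119000 = 119250 + 29750 = 149000
Overall = 0.52 × 98680 + 0.48 × 149000 = 51313.6 + 71520 = 122833.6

$122,833.60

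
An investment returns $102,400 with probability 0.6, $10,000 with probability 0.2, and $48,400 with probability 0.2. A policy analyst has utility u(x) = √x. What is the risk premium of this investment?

E[u] = 0.6·√102400 + 0.2·√10000 + 0.2·√48400 = 0.6·320 + 0.2·100 + 0.2·220 = 256
CE = (256)² = 65536
Risk premium = EV − CE = 73120 − 65536 = 7584

$7,584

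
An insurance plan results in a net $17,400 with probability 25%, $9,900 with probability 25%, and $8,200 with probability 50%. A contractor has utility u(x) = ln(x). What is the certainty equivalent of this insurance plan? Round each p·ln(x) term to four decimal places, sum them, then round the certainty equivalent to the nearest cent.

E[u] = 0.25·ln(17400) + 0.25·ln(9900) + 0.5·ln(8200) = 2.4411 + 2.3001 + 4.5059 = 9.2471
CE = e^9.2471 ≈ 10374.44

$10,374.44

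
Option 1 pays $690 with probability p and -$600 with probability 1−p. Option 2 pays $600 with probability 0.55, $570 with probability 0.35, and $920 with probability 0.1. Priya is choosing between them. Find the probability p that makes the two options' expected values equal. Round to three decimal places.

EV(Option 2) = 0.55 × 600 + 0.35 × 570 + 0.1 × 920 = 330 + 199.5 + 92 = 621.5
p·690 + (1−p)·(-600) = 621.5
1290p − 600 = 621.5
p = (621.5 + 600) / 1290

p = 0.947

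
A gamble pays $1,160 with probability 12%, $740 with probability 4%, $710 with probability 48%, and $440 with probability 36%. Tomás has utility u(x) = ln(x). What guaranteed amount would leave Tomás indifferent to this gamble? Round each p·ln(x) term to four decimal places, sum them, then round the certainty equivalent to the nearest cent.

$634.92

E[u] = 0.12·ln(1160) + 0.04·ln(740) + 0.48·ln(710) + 0.36·ln(440) = 0.8467 + 0.2643 + 3.1513 + 2.1912 = 6.4535
CE = e^6.4535 ≈ 634.92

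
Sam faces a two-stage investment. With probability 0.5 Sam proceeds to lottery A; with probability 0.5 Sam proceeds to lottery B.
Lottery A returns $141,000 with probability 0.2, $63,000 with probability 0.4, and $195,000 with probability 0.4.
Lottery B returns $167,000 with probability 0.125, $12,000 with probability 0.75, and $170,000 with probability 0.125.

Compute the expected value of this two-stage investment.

EV(A) = 0.2 × 141000 + 0.4 × 63000 + 0.4 × 195000 = 28200 + 25200 + 78000 = 131400
EV(B) = 0.125 × 167000 + 0.75 × 12000 + 0.125 × 170000 = 20875 + 9000 + 21250 = 51125
Overall = 0.5 × 131400 + 0.5 × 51125 = 65700 + 25562.5 = 91262.5

$91,262.50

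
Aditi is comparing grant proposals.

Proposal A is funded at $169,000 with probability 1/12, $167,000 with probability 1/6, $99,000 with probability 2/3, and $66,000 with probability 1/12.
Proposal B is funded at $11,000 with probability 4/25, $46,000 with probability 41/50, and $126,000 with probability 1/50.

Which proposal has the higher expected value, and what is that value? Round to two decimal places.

Proposal A = 1/12 × 169000 + 1/6 × 167000 + 2/3 × 99000 + 1/12 × 66000 = 14083.3333 + 27833.3333 + 66000 + 5500 = 113416.6667
Proposal B = 4/25 × 11000 + 41/50 × 46000 + 1/50 × 126000 = 1760 + 37720 + 2520 = 42000

Proposal A ($113,416.67)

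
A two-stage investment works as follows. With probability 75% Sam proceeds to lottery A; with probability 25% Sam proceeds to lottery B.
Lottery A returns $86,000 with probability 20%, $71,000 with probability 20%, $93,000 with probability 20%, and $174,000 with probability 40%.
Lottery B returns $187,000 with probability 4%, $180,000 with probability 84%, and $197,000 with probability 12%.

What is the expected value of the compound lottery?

EV(A) = 0.2 × 86000 + 0.2 × 71000 + 0.2 × 93000 + 0.4 × 174000 = 17200 + 14200 + 18600 + 69600 = 119600
EV(B) = 0.04 × 187000 + 0.84 × 180000 + 0.12 × 197000 = 7480 + 151200 + 23640 = 182320
Overall = 0.75 × 119600 + 0.25 × 182320 = 89700 + 45580 = 135280

$135,280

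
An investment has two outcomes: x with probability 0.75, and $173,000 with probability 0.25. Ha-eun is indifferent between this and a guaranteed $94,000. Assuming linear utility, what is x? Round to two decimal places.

x = $67,666.67

0.75·x + 0.25·173000 = 94000
0.75·x = 94000 − 43250 = 50750
x = 50750 / 0.75 = 67666.6667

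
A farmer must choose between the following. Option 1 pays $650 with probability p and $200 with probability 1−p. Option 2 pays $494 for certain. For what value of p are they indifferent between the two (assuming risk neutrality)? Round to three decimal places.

p = 0.653

p·650 + (1−p)·200 = 494
450p + 200 = 494
p = (494 − 200) / 450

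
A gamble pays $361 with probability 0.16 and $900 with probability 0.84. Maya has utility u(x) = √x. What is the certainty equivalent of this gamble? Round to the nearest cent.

E[u] = 0.16·√361 + 0.84·√900 = 0.16·19 + 0.84·30 = 28.24
CE = (28.24)² = 797.4976

$797.50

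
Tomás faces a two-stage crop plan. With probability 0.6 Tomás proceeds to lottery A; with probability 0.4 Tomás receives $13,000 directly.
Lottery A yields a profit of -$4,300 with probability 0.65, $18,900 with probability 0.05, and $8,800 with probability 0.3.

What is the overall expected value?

$5,674

EV(A) = 0.65 × (-4300) + 0.05 × 18900 + 0.3 × 8800 = -2795 + 945 + 2640 = 790
Branch B: 13000 (certain)
Overall = 0.6 × 790 + 0.4 × 13000 = 474 + 5200 = 5674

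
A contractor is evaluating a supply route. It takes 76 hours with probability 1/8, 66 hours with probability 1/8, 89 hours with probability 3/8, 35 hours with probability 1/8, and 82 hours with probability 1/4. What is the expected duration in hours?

EV = 1/8 × 76 + 1/8 × 66 + 3/8 × 89 + 1/8 × 35 + 1/4 × 82 = 9.5 + 8.25 + 33.375 + 4.375 + 20.5 = 76

76 hours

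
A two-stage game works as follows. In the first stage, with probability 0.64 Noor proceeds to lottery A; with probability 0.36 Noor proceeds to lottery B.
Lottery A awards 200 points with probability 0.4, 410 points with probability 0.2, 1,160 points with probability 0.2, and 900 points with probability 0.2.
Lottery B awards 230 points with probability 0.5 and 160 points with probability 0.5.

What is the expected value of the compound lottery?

EV(A) = 0.4 × 200 + 0.2 × 410 + 0.2 × 1160 + 0.2 × 900 = 80 + 82 + 232 + 180 = 574
EV(B) = 0.5 × 230 + 0.5 × 160 = 115 + 80 = 195
Overall = 0.64 × 574 + 0.36 × 195 = 367.36 + 70.2 = 437.56

437.56 points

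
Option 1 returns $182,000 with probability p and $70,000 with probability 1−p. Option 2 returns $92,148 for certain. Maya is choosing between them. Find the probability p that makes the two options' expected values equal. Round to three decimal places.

p·182000 + (1−p)·70000 = 92148
112000p + 70000 = 92148
p = (92148 − 70000) / 112000

p = 0.198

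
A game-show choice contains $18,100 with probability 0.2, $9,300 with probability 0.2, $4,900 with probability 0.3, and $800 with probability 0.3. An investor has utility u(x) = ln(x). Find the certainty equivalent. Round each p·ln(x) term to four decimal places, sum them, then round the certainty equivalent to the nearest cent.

E[u] = 0.2·ln(18100) + 0.2·ln(9300) + 0.3·ln(4900) + 0.3·ln(800) = 1.9607 + 1.8276 + 2.5491 + 2.0054 = 8.3428
CE = e^8.3428 ≈ 4199.83

$4,199.83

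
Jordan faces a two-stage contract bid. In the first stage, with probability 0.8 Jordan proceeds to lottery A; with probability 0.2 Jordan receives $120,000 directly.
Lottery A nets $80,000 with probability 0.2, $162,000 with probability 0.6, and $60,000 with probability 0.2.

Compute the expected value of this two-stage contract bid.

$124,160

EV(A) = 0.2 × 80000 + 0.6 × 162000 + 0.2 × 60000 = 16000 + 97200 + 12000 = 125200
Branch B: 120000 (certain)
Overall = 0.8 × 125200 + 0.2 × 120000 = 100160 + 24000 = 124160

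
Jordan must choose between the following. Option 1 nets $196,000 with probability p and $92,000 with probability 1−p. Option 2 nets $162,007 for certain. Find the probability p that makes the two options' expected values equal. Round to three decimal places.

p = 0.673

p·196000 + (1−p)·92000 = 162007
104000p + 92000 = 162007
p = (162007 − 92000) / 104000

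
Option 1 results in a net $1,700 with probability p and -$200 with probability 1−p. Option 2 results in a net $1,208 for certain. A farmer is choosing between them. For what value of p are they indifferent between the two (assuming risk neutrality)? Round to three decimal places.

p·1700 + (1−p)·(-200) = 1208
1900p − 200 = 1208
p = (1208 + 200) / 1900

p = 0.741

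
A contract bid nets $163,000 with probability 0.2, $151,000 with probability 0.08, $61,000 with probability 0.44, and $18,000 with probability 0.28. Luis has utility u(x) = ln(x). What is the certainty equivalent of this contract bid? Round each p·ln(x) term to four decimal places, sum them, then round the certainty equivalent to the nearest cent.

$56,726.68

E[u] = 0.2·ln(163000) + 0.08·ln(151000) + 0.44·ln(61000) + 0.28·ln(18000) = 2.4003 + 0.9540 + 4.8482 + 2.7435 = 10.9460
CE = e^10.9460 ≈ 56726.68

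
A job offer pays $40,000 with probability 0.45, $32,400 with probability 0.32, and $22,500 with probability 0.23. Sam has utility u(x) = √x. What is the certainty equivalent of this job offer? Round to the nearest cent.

$33,160.41

E[u] = 0.45·√40000 + 0.32·√32400 + 0.23·√22500 = 0.45·200 + 0.32·180 + 0.23·150 = 182.1
CE = (182.1)² = 33160.41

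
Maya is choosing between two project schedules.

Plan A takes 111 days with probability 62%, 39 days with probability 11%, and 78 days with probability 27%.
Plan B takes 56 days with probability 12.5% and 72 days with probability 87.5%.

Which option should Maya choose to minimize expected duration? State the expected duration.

Plan A = 0.62 × 111 + 0.11 × 39 + 0.27 × 78 = 68.82 + 4.29 + 21.06 = 94.17
Plan B = 0.125 × 56 + 0.875 × 72 = 7 + 63 = 70

Plan B (70 days)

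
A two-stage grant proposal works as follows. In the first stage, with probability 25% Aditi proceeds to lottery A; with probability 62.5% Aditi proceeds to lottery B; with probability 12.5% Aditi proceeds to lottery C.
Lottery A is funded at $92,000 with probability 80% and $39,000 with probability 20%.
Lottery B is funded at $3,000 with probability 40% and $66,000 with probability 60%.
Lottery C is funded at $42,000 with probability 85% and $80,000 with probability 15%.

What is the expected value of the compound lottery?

EV(A) = 0.8 × 92000 + 0.2 × 39000 = 73600 + 7800 = 81400
EV(B) = 0.4 × 3000 + 0.6 × 66000 = 1200 + 39600 = 40800
EV(C) = 0.85 × 42000 + 0.15 × 80000 = 35700 + 12000 = 47700
Overall = 0.25 × 81400 + 0.625 × 40800 + 0.125 × 47700 = 20350 + 25500 + 5962.5 = 51812.5

$51,812.50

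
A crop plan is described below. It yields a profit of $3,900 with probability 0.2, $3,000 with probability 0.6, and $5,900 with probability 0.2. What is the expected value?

$3,760

EV = 0.2 × 3900 + 0.6 × 3000 + 0.2 × 5900 = 780 + 1800 + 1180 = 3760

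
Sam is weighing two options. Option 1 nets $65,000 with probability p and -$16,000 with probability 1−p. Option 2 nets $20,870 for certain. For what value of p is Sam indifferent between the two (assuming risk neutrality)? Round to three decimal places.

p·65000 + (1−p)·(-16000) = 20870
81000p − 16000 = 20870
p = (20870 + 16000) / 81000

p = 0.455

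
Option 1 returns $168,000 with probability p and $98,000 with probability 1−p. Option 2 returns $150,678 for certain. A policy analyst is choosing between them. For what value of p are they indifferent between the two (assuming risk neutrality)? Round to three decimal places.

p = 0.753

p·168000 + (1−p)·98000 = 150678
70000p + 98000 = 150678
p = (150678 − 98000) / 70000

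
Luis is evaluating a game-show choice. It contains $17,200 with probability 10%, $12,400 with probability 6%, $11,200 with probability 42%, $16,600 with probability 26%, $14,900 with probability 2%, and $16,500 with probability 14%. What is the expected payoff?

$14,092

EV = 0.1 × 17200 + 0.06 × 12400 + 0.42 × 11200 + 0.26 × 16600 + 0.02 × 14900 + 0.14 × 16500 = 1720 + 744 + 4704 + 4316 + 298 + 2310 = 14092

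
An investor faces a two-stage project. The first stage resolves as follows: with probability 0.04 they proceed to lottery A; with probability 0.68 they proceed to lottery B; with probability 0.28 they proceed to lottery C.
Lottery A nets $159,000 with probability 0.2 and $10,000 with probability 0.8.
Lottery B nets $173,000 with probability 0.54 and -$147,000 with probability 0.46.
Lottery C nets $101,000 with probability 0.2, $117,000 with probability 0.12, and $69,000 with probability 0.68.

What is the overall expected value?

$41,860.80

EV(A) = 0.2 × 159000 + 0.8 × 10000 = 31800 + 8000 = 39800
EV(B) = 0.54 × 173000 + 0.46 × (-147000) = 93420 − 67620 = 25800
EV(C) = 0.2 × 101000 + 0.12 × 117000 + 0.68 × 69000 = 20200 + 14040 + 46920 = 81160
Overall = 0.04 × 39800 + 0.68 × 25800 + 0.28 × 81160 = 1592 + 17544 + 22724.8 = 41860.8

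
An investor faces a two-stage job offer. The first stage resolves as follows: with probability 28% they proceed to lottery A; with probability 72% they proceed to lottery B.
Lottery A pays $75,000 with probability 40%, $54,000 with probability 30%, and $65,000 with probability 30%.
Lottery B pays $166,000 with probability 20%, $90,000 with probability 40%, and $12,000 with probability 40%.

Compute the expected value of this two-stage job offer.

$71,676

EV(A) = 0.4 × 75000 + 0.3 × 54000 + 0.3 × 65000 = 30000 + 16200 + 19500 = 65700
EV(B) = 0.2 × 166000 + 0.4 × 90000 + 0.4 × 12000 = 33200 + 36000 + 4800 = 74000
Overall = 0.28 × 65700 + 0.72 × 74000 = 18396 + 53280 = 71676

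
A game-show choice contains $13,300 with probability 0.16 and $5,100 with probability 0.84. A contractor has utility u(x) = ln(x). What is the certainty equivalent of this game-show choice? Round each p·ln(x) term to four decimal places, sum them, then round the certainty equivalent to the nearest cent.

E[u] = 0.16·ln(13300) + 0.84·ln(5100) = 1.5193 + 7.1711 = 8.6904
CE = e^8.6904 ≈ 5945.56

$5,945.56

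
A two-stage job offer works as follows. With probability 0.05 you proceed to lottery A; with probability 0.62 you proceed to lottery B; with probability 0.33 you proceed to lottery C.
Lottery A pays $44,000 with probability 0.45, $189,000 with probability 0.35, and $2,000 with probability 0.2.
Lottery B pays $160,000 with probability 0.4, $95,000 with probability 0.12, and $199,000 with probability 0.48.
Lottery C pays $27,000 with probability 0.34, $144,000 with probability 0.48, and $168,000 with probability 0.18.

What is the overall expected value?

EV(A) = 0.45 × 44000 + 0.35 × 189000 + 0.2 × 2000 = 19800 + 66150 + 400 = 86350
EV(B) = 0.4 × 160000 + 0.12 × 95000 + 0.48 × 199000 = 64000 + 11400 + 95520 = 170920
EV(C) = 0.34 × 27000 + 0.48 × 144000 + 0.18 × 168000 = 9180 + 69120 + 30240 = 108540
Overall = 0.05 × 86350 + 0.62 × 170920 + 0.33 × 108540 = 4317.5 + 105970.4 + 35818.2 = 146106.1

$146,106.10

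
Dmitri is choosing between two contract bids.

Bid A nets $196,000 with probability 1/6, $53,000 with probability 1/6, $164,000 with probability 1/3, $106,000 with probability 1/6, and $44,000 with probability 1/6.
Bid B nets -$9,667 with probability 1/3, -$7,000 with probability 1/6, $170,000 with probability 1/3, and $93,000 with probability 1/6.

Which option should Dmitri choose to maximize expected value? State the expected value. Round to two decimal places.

Bid A ($121,166.67)

Bid A = 1/6 × 196000 + 1/6 × 53000 + 1/3 × 164000 + 1/6 × 106000 + 1/6 × 44000 = 32666.6667 + 8833.3333 + 54666.6667 + 17666.6667 + 7333.3333 = 121166.6667
Bid B = 1/3 × (-9667) + 1/6 × (-7000) + 1/3 × 170000 + 1/6 × 93000 = -3222.3333 − 1166.6667 + 56666.6667 + 15500 = 67777.6667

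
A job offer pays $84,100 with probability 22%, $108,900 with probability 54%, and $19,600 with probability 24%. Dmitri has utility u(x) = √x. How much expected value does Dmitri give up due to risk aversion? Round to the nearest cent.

E[u] = 0.22·√84100 + 0.54·√108900 + 0.24·√19600 = 0.22·290 + 0.54·330 + 0.24·140 = 275.6
CE = (275.6)² = 75955.36
Risk premium = EV − CE = 82012 − 75955.36 = 6056.64

$6,056.64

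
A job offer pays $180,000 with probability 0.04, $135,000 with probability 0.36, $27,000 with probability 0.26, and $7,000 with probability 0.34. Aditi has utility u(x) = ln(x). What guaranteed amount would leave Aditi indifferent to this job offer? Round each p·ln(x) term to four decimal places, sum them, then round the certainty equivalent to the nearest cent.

E[u] = 0.04·ln(180000) + 0.36·ln(135000) + 0.26·ln(27000) + 0.34·ln(7000) = 0.4840 + 4.2527 + 2.6529 + 3.0102 = 10.3998
CE = e^10.3998 ≈ 32853.05

$32,853.05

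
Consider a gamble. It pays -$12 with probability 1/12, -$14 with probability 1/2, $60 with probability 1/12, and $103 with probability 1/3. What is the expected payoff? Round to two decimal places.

$31.33

EV = 1/12 × (-12) + 1/2 × (-14) + 1/12 × 60 + 1/3 × 103 = -1 − 7 + 5 + 34.3333 = 31.3333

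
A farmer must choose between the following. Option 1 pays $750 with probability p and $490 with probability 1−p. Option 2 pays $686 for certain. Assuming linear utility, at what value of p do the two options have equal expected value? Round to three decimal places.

p = 0.754

p·750 + (1−p)·490 = 686
260p + 490 = 686
p = (686 − 490) / 260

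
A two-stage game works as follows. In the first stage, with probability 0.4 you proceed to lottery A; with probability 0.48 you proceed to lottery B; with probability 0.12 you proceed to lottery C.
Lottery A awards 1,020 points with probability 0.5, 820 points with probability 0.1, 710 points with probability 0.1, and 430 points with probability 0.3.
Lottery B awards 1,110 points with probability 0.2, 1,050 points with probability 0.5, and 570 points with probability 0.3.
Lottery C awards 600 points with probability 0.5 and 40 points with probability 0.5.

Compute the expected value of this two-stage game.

795.84 points

EV(A) = 0.5 × 1020 + 0.1 × 820 + 0.1 × 710 + 0.3 × 430 = 510 + 82 + 71 + 129 = 792
EV(B) = 0.2 × 1110 + 0.5 × 1050 + 0.3 × 570 = 222 + 525 + 171 = 918
EV(C) = 0.5 × 600 + 0.5 × 40 = 300 + 20 = 320
Overall = 0.4 × 792 + 0.48 × 918 + 0.12 × 320 = 316.8 + 440.64 + 38.4 = 795.84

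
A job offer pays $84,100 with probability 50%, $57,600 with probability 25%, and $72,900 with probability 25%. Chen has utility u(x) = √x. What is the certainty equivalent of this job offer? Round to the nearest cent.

E[u] = 0.5·√84100 + 0.25·√57600 + 0.25·√72900 = 0.5·290 + 0.25·240 + 0.25·270 = 272.5
CE = (272.5)² = 74256.25

$74,256.25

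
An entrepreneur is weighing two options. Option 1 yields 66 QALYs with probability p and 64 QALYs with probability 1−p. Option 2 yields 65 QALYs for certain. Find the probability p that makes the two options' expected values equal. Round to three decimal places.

p·66 + (1−p)·64 = 65
2p + 64 = 65
p = (65 − 64) / 2

p = 0.500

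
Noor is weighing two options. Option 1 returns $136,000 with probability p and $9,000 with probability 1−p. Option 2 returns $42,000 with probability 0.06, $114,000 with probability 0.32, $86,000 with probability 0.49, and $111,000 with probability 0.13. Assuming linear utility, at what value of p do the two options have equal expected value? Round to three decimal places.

EV(Option 2) = 0.06 × 42000 + 0.32 × 114000 + 0.49 × 86000 + 0.13 × 111000 = 2520 + 36480 + 42140 + 14430 = 95570
p·136000 + (1−p)·9000 = 95570
127000p + 9000 = 95570
p = (95570 − 9000) / 127000

p = 0.682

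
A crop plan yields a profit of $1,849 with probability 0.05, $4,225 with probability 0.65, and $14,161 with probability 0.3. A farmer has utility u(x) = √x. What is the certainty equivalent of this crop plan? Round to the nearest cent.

$6,416.01

E[u] = 0.05·√1849 + 0.65·√4225 + 0.3·√14161 = 0.05·43 + 0.65·65 + 0.3·119 = 80.1
CE = (80.1)² = 6416.01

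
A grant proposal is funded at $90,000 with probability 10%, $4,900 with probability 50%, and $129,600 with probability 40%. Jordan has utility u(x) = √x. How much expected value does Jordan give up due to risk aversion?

E[u] = 0.1·√90000 + 0.5·√4900 + 0.4·√129600 = 0.1·300 + 0.5·70 + 0.4·360 = 209
CE = (209)² = 43681
Risk premium = EV − CE = 63290 − 43681 = 19609

$19,609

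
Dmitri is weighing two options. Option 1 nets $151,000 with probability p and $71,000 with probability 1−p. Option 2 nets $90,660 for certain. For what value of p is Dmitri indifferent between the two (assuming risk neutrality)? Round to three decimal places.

p·151000 + (1−p)·71000 = 90660
80000p + 71000 = 90660
p = (90660 − 71000) / 80000

p = 0.246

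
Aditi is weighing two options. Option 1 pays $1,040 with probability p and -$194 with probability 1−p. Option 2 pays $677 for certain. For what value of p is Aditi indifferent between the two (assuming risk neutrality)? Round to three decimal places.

p = 0.706

p·1040 + (1−p)·(-194) = 677
1234p − 194 = 677
p = (677 + 194) / 1234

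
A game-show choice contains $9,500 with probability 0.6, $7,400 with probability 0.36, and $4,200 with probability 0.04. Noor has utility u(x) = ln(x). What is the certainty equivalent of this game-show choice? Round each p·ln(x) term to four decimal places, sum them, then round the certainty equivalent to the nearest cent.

E[u] = 0.6·ln(9500) + 0.36·ln(7400) + 0.04·ln(4200) = 5.4954 + 3.2073 + 0.3337 = 9.0364
CE = e^9.0364 ≈ 8403.47

$8,403.47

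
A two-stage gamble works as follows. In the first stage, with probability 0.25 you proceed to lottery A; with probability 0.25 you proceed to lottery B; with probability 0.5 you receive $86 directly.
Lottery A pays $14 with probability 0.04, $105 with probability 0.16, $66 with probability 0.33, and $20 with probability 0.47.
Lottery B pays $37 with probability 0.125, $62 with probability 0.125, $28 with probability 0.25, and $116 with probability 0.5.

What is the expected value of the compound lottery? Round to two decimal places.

$74.48

EV(A) = 0.04 × 14 + 0.16 × 105 + 0.33 × 66 + 0.47 × 20 = 0.56 + 16.8 + 21.78 + 9.4 = 48.54
EV(B) = 0.125 × 37 + 0.125 × 62 + 0.25 × 28 + 0.5 × 116 = 4.625 + 7.75 + 7 + 58 = 77.375
Branch C: 86 (certain)
Overall = 0.25 × 48.54 + 0.25 × 77.375 + 0.5 × 86 = 12.135 + 19.34375 + 43 = 74.47875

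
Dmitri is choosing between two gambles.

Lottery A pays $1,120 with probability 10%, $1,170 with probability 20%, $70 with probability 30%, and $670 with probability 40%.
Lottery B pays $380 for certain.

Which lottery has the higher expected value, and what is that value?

Lottery A = 0.1 × 1120 + 0.2 × 1170 + 0.3 × 70 + 0.4 × 670 = 112 + 234 + 21 + 268 = 635
Lottery B: 380 (certain)

Lottery A ($635)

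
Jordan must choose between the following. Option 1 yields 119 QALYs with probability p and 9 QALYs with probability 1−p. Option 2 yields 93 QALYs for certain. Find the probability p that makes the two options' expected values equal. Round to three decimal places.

p = 0.764

p·119 + (1−p)·9 = 93
110p + 9 = 93
p = (93 − 9) / 110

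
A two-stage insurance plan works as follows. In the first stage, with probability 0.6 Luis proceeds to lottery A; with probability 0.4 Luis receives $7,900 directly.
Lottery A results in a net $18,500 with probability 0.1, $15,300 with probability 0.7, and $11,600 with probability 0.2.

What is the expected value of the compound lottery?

$12,088

EV(A) = 0.1 × 18500 + 0.7 × 15300 + 0.2 × 11600 = 1850 + 10710 + 2320 = 14880
Branch B: 7900 (certain)
Overall = 0.6 × 14880 + 0.4 × 7900 = 8928 + 3160 = 12088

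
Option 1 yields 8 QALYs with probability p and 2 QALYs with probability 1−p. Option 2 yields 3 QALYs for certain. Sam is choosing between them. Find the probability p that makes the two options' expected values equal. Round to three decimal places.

p·8 + (1−p)·2 = 3
6p + 2 = 3
p = (3 − 2) / 6

p = 0.167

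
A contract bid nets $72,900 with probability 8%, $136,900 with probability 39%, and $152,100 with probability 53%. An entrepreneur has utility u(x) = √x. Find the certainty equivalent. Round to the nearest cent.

$138,830.76

E[u] = 0.08·√72900 + 0.39·√136900 + 0.53·√152100 = 0.08·270 + 0.39·370 + 0.53·390 = 372.6
CE = (372.6)² = 138830.76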